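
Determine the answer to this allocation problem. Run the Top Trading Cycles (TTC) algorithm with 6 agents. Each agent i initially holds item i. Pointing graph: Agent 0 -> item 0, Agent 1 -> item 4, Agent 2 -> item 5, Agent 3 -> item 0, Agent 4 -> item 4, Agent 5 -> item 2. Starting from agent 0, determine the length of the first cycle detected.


Step 1: Trace the pointer graph from agent 0: 0 -> 0
Step 2: A cycle is detected when we revisit agent 0
Step 3: The cycle is: 0 -> 0
Step 4: Cycle length = 1

1


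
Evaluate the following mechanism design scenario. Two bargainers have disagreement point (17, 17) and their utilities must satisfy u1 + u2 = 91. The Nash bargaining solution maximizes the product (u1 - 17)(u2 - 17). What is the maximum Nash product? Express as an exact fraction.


Step 1: The Nash solution splits surplus symmetrically above the disagreement point
Step 2: u1 = (total + d1 - d2)/2 = (91 + 17 - 17)/2 = 91/2
Step 3: u2 = (total - d1 + d2)/2 = (91 - 17 + 17)/2 = 91/2
Step 4: Nash product = (91/2 - 17) * (91/2 - 17)
Step 5: = 57/2 * 57/2 = 3249/4

3249/4


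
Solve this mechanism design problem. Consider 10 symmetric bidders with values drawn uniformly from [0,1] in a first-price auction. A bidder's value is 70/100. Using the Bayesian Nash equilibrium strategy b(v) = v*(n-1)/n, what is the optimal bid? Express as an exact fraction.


Step 1: The symmetric BNE bidding function is b(v) = v * (n-1) / n
Step 2: Substitute v = 7/10 and n = 10
Step 3: b = 7/10 * 9/10
Step 4: b = 63/100

63/100


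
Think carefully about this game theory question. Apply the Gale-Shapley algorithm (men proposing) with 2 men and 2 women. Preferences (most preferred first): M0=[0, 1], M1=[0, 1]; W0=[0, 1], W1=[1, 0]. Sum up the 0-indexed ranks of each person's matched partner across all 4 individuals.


Step 1: Run Gale-Shapley (men propose, women hold best offer):
  M0 proposes to W0; she accepts
  M1 proposes to W0; rejected
  M1 proposes to W1; she accepts
Step 2: Final matching: W0-M0, W1-M1
Step 3: 0-indexed ranks (man's rank of his match, then woman's): 0 + 0 + 1 + 0
Step 4: Total rank sum = 1

1


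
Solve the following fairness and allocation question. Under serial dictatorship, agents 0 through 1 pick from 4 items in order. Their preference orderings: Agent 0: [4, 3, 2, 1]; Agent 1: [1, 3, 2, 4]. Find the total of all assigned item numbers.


Step 1: Agent 0 picks item 4
Step 2: Agent 1 picks item 1
Step 3: Sum = 4 + 1 = 5

5


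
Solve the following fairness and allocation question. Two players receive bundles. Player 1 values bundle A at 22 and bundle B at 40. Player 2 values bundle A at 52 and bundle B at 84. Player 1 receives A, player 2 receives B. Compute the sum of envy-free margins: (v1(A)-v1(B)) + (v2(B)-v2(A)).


Step 1: Player 1's margin = v1(A) - v1(B) = 22 - 40 = -18
Step 2: Player 2's margin = v2(B) - v2(A) = 84 - 52 = 32
Step 3: Total margin = -18 + 32 = 14

14


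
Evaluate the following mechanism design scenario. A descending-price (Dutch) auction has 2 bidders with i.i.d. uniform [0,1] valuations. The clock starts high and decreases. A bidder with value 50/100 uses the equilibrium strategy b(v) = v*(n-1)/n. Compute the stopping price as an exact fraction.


Step 1: Dutch auctions are strategically equivalent to first-price auctions
Step 2: The equilibrium bid is b(v) = v*(n-1)/n
Step 3: b = 1/2 * 1/2
Step 4: b = 1/4

1/4


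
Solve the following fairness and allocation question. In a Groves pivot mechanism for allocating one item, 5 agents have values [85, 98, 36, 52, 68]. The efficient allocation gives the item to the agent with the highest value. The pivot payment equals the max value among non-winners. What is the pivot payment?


Step 1: The efficient winner is agent 1 with value 98
Step 2: Other agents' values: [85, 36, 52, 68]
Step 3: Pivot payment = max(others) = 85
Step 4: The winner pays 85

85


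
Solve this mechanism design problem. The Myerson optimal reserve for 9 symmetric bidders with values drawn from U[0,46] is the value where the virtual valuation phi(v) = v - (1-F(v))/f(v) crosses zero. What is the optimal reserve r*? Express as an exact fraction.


Step 1: For U[0,46], F(v) = v/46 and f(v) = 1/46
Step 2: phi(v) = v - (1 - v/46)/(1/46) = v - (46 - v) = 2v - 46
Step 3: Set phi(r*) = 0: 2r* - 46 = 0
Step 4: r* = 46/2 = 23 (the number of bidders n = 9 does not enter)

23


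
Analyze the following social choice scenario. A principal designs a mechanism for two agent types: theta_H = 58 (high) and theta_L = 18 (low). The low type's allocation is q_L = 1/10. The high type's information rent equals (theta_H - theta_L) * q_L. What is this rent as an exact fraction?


Step 1: theta_H - theta_L = 58 - 18 = 40
Step 2: Information rent = (theta_H - theta_L) * q_L
Step 3: = 40 * 1/10
Step 4: = 4

4


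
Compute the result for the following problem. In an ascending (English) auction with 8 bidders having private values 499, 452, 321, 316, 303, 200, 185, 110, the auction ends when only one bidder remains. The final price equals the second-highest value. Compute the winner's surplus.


Step 1: Identify the highest value: 499
Step 2: Identify the second-highest value: 452
Step 3: The final price = second-highest value = 452
Step 4: Surplus = 499 - 452 = 47

47


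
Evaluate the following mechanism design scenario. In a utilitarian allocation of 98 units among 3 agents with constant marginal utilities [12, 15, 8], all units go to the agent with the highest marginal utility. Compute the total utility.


Step 1: The marginal utilities are [12, 15, 8]
Step 2: The highest marginal utility is 15
Step 3: All 98 units go to that agent
Step 4: Total utility = 15 * 98 = 1470

1470


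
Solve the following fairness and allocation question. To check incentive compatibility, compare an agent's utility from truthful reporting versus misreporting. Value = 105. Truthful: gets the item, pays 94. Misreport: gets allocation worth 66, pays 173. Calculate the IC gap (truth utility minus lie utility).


Step 1: U(truth) = value - payment = 105 - 94 = 11
Step 2: U(lie) = allocation - payment = 66 - 173 = -107
Step 3: IC gap = 11 - (-107) = 118

118


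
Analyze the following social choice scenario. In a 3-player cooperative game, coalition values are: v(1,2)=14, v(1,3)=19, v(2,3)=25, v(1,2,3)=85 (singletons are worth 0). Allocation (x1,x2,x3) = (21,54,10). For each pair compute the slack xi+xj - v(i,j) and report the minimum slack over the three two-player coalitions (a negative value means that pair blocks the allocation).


Step 1: Slack for coalition (1,2): x1+x2 - v12 = 75 - 14 = 61
Step 2: Slack for coalition (1,3): x1+x3 - v13 = 31 - 19 = 12
Step 3: Slack for coalition (2,3): x2+x3 - v23 = 64 - 25 = 39
Step 4: Minimum slack = min(61, 12, 39) = 12, attained by (1,3); no pair can gain by deviating, so the allocation is in the core

12


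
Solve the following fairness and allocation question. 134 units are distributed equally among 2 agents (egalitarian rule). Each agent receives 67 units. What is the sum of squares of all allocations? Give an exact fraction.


Step 1: Each agent's share = 134/2 = 67
Step 2: Square of each share = (67)^2 = 4489
Step 3: Sum of squares = 2 * 4489 = 8978

8978


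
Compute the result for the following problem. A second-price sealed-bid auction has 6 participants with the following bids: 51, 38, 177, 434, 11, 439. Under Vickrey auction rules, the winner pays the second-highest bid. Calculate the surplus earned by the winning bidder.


Step 1: Sort bids in descending order: 439, 434, 177, 51, 38, 11
Step 2: The winning bid is the highest: 439
Step 3: The payment equals the second-highest bid: 434
Step 4: Surplus = winner's bid - payment = 439 - 434 = 5

5


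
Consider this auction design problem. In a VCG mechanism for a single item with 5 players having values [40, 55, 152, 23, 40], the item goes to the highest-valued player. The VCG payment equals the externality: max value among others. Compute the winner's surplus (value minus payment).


Step 1: The winner is the agent with the highest value: agent 2 with value 152
Step 2: Values of other agents: [40, 55, 23, 40]
Step 3: VCG payment = max of others' values = 55
Step 4: Surplus = 152 - 55 = 97

97


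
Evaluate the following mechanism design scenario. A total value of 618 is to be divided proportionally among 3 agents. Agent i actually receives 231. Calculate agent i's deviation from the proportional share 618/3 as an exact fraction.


Step 1: Proportional share = 618/3 = 206
Step 2: Agent's actual allocation = 231
Step 3: Excess = 231 - 206 = 25

25


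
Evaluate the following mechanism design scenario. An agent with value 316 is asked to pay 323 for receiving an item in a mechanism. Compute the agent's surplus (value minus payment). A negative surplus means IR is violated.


Step 1: Surplus = value - payment = 316 - 323 = -7
Step 2: IR is violated (surplus < 0)

-7


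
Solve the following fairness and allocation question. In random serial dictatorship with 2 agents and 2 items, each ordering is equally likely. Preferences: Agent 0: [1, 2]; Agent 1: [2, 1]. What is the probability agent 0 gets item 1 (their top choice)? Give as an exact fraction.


Step 1: Agent 0 wants item 1
Step 2: There are 2 possible orderings of agents
Step 3: In 2 orderings, agent 0 gets item 1
Step 4: Probability = 2/2 = 1

1


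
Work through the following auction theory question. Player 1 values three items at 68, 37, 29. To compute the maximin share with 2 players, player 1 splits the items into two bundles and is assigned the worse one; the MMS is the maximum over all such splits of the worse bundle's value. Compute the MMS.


Step 1: Item values = 68, 37, 29
Step 2: Enumerate all 2-bundle partitions and take the smaller bundle:
  Partition 1: {68} vs {37,29} -> bundles 68, 66; min = 66
  Partition 2: {37} vs {68,29} -> bundles 37, 97; min = 37
  Partition 3: {29} vs {68,37} -> bundles 29, 105; min = 29
Step 3: MMS = max(66, 37, 29) = 66

66


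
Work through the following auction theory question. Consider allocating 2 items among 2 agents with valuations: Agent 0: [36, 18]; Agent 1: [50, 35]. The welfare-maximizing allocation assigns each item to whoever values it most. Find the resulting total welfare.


Step 1: For each item, find the maximum value among all agents.
Step 2: Item 0 -> Agent 1 (value 50)
Step 3: Item 1 -> Agent 1 (value 35)
Step 4: Total welfare = 50 + 35 = 85

85


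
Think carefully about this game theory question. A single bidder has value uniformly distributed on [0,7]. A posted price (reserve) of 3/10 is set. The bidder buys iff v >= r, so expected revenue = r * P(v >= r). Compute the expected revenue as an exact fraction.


Step 1: Posted price r = 3/10, value support [0,7]
Step 2: P(v >= r) = (7 - 3/10)/7 = 67/70
Step 3: Expected revenue = r * P(v >= r) = 3/10 * 67/70
Step 4: Revenue = 201/700

201/700


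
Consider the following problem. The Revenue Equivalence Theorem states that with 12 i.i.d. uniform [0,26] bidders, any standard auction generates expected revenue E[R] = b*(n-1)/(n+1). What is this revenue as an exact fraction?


Step 1: By Revenue Equivalence, expected revenue = b*(n-1)/(n+1)
Step 2: Substituting n = 12, b = 26
Step 3: Revenue = 26*(12-1)/(12+1) = 26*11/13
Step 4: Revenue = 286/13 = 22

22


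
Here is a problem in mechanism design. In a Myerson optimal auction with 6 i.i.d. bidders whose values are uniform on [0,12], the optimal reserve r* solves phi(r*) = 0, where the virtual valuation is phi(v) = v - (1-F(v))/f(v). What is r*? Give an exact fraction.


Step 1: For U[0,12], F(v) = v/12 and f(v) = 1/12
Step 2: phi(v) = v - (1 - v/12)/(1/12) = v - (12 - v) = 2v - 12
Step 3: Set phi(r*) = 0: 2r* - 12 = 0
Step 4: r* = 12/2 = 6 (the number of bidders n = 6 does not enter)

6


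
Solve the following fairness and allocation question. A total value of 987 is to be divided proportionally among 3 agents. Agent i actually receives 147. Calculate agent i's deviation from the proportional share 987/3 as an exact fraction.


Step 1: Proportional share = 987/3 = 329
Step 2: Agent's actual allocation = 147
Step 3: Excess = 147 - 329 = -182

-182


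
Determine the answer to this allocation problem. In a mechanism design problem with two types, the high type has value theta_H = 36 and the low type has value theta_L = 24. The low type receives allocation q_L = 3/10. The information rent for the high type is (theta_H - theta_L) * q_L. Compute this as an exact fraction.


Step 1: theta_H - theta_L = 36 - 24 = 12
Step 2: Information rent = (theta_H - theta_L) * q_L
Step 3: = 12 * 3/10
Step 4: = 18/5

18/5


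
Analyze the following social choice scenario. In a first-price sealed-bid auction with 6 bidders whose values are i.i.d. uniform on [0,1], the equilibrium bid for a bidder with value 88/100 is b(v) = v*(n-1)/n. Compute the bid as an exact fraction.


Step 1: The symmetric BNE bidding function is b(v) = v * (n-1) / n
Step 2: Substitute v = 22/25 and n = 6
Step 3: b = 22/25 * 5/6
Step 4: b = 11/15

11/15


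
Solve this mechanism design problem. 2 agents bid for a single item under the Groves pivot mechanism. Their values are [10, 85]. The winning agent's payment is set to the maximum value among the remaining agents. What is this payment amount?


Step 1: The efficient winner is agent 1 with value 85
Step 2: Other agents' values: [10]
Step 3: Pivot payment = max(others) = 10
Step 4: The winner pays 10

10


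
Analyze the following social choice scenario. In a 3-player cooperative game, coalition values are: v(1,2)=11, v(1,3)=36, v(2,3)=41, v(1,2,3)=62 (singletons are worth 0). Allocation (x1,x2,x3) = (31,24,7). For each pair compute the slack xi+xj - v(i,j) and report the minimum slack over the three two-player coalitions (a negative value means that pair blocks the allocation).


Step 1: Slack for coalition (1,2): x1+x2 - v12 = 55 - 11 = 44
Step 2: Slack for coalition (1,3): x1+x3 - v13 = 38 - 36 = 2
Step 3: Slack for coalition (2,3): x2+x3 - v23 = 31 - 41 = -10
Step 4: Minimum slack = min(44, 2, -10) = -10, attained by (2,3); coalition (2,3) can block (slack < 0), so the allocation is not in the core

-10


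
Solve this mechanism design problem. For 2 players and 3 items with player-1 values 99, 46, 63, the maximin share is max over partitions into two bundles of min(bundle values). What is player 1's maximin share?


Step 1: Item values = 99, 46, 63
Step 2: Enumerate all 2-bundle partitions and take the smaller bundle:
  Partition 1: {99} vs {46,63} -> bundles 99, 109; min = 99
  Partition 2: {46} vs {99,63} -> bundles 46, 162; min = 46
  Partition 3: {63} vs {99,46} -> bundles 63, 145; min = 63
Step 3: MMS = max(99, 46, 63) = 99

99


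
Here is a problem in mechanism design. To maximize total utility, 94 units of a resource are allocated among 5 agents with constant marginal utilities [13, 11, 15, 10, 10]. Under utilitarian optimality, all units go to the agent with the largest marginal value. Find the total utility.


Step 1: The marginal utilities are [13, 11, 15, 10, 10]
Step 2: The highest marginal utility is 15
Step 3: All 94 units go to that agent
Step 4: Total utility = 15 * 94 = 1410

1410


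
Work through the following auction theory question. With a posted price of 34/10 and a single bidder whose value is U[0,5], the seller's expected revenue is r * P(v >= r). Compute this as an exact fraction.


Step 1: Posted price r = 17/5, value support [0,5]
Step 2: P(v >= r) = (5 - 17/5)/5 = 8/25
Step 3: Expected revenue = r * P(v >= r) = 17/5 * 8/25
Step 4: Revenue = 136/125

136/125


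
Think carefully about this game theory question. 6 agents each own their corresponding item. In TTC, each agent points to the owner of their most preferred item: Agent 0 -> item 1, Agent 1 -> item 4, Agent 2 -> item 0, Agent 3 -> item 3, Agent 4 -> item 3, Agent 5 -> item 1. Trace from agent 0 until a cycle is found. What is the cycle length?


Step 1: Trace the pointer graph from agent 0: 0 -> 1 -> 4 -> 3 -> 3
Step 2: A cycle is detected when we revisit agent 3
Step 3: The cycle is: 3 -> 3
Step 4: Cycle length = 1

1


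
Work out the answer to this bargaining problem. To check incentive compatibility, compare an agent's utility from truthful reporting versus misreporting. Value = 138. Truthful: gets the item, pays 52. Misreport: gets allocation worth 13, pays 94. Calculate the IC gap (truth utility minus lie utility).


Step 1: U(truth) = value - payment = 138 - 52 = 86
Step 2: U(lie) = allocation - payment = 13 - 94 = -81
Step 3: IC gap = 86 - (-81) = 167

167


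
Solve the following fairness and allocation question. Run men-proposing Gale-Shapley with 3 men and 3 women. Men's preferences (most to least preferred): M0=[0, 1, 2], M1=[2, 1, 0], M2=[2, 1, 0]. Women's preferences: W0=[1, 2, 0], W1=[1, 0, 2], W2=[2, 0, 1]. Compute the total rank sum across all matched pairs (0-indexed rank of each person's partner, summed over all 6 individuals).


Step 1: Run Gale-Shapley (men propose, women hold best offer):
  M0 proposes to W0; she accepts
  M1 proposes to W2; she accepts
  M2 proposes to W2; she switches from M1
  M1 proposes to W1; she accepts
Step 2: Final matching: W0-M0, W1-M1, W2-M2
Step 3: 0-indexed ranks (man's rank of his match, then woman's): 0 + 2 + 1 + 0 + 0 + 0
Step 4: Total rank sum = 3

3


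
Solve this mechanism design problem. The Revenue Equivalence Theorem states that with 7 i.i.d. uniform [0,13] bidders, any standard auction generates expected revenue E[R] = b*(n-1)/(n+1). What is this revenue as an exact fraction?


Step 1: By Revenue Equivalence, expected revenue = b*(n-1)/(n+1)
Step 2: Substituting n = 7, b = 13
Step 3: Revenue = 13*(7-1)/(7+1) = 13*6/8
Step 4: Revenue = 78/8 = 39/4

39/4


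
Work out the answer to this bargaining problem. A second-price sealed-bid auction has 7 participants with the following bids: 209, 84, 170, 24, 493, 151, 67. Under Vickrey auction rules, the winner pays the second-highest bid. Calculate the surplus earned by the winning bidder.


Step 1: Sort bids in descending order: 493, 209, 170, 151, 84, 67, 24
Step 2: The winning bid is the highest: 493
Step 3: The payment equals the second-highest bid: 209
Step 4: Surplus = winner's bid - payment = 493 - 209 = 284

284


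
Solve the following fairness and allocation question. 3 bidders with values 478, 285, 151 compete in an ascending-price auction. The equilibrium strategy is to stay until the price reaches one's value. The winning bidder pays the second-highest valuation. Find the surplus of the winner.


Step 1: Identify the highest value: 478
Step 2: Identify the second-highest value: 285
Step 3: The final price = second-highest value = 285
Step 4: Surplus = 478 - 285 = 193

193


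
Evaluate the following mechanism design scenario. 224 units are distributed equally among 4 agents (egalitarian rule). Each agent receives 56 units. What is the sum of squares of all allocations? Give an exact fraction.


Step 1: Each agent's share = 224/4 = 56
Step 2: Square of each share = (56)^2 = 3136
Step 3: Sum of squares = 4 * 3136 = 12544

12544


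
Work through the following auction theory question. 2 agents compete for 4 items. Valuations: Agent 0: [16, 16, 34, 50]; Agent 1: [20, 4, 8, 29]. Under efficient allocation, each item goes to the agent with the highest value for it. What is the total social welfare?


Step 1: For each item, find the maximum value among all agents.
Step 2: Item 0 -> Agent 1 (value 20)
Step 3: Item 1 -> Agent 0 (value 16)
Step 4: Item 2 -> Agent 0 (value 34)
Step 5: Item 3 -> Agent 0 (value 50)
Step 6: Total welfare = 20 + 16 + 34 + 50 = 120

120


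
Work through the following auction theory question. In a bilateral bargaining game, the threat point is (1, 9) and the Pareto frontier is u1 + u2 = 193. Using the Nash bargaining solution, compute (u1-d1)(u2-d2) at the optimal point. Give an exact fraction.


Step 1: The Nash solution splits surplus symmetrically above the disagreement point
Step 2: u1 = (total + d1 - d2)/2 = (193 + 1 - 9)/2 = 185/2
Step 3: u2 = (total - d1 + d2)/2 = (193 - 1 + 9)/2 = 201/2
Step 4: Nash product = (185/2 - 1) * (201/2 - 9)
Step 5: = 183/2 * 183/2 = 33489/4

33489/4


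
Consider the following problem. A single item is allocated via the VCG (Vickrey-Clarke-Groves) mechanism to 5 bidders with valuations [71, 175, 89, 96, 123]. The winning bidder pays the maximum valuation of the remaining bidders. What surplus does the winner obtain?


Step 1: The winner is the agent with the highest value: agent 1 with value 175
Step 2: Values of other agents: [71, 89, 96, 123]
Step 3: VCG payment = max of others' values = 123
Step 4: Surplus = 175 - 123 = 52

52


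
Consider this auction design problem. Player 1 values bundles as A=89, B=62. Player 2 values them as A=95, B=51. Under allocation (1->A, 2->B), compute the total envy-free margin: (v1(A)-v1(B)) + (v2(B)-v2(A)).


Step 1: Player 1's margin = v1(A) - v1(B) = 89 - 62 = 27
Step 2: Player 2's margin = v2(B) - v2(A) = 51 - 95 = -44
Step 3: Total margin = 27 + -44 = -17

-17


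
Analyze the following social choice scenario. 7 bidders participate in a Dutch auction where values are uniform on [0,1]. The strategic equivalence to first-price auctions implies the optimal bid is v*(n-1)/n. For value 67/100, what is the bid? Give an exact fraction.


Step 1: Dutch auctions are strategically equivalent to first-price auctions
Step 2: The equilibrium bid is b(v) = v*(n-1)/n
Step 3: b = 67/100 * 6/7
Step 4: b = 201/350

201/350


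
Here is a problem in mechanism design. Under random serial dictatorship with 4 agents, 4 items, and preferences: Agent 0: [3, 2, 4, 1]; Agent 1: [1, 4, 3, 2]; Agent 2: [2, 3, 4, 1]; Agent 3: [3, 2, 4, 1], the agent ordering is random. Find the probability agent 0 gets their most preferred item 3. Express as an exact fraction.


Step 1: Agent 0 wants item 3
Step 2: There are 24 possible orderings of agents
Step 3: In 12 orderings, agent 0 gets item 3
Step 4: Probability = 12/24 = 1/2

1/2


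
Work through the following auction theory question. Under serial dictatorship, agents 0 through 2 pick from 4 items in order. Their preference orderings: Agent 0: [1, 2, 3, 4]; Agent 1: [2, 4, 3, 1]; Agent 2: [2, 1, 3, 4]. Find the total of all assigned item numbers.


Step 1: Agent 0 picks item 1
Step 2: Agent 1 picks item 2
Step 3: Agent 2 picks item 3
Step 4: Sum = 1 + 2 + 3 = 6

6


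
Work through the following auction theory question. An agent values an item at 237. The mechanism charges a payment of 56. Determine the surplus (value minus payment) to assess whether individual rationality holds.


Step 1: Surplus = value - payment = 237 - 56 = 181
Step 2: IR is satisfied (surplus >= 0)

181


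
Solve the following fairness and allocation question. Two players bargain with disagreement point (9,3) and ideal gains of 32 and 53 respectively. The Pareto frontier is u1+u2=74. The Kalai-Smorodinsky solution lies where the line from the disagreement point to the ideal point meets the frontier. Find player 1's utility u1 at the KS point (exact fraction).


Step 1: At the KS point, (u1-d1)/r1 = (u2-d2)/r2 = t and u1+u2 = 74
Step 2: u1 = d1 + r1*t and u2 = d2 + r2*t, so (d1 + r1*t) + (d2 + r2*t) = 74
Step 3: t = (74 - 9 - 3)/(32 + 53) = 62/85
Step 4: u1 = d1 + r1*t = 9 + 32 * 62/85 = 2749/85
Step 5: (Check: u2 = d2 + r2*t = 3541/85; u1+u2 = 2749/85 + 3541/85 = 74, on the frontier.)

2749/85


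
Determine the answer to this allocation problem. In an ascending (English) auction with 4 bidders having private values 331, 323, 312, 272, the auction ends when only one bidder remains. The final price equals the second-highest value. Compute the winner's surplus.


Step 1: Identify the highest value: 331
Step 2: Identify the second-highest value: 323
Step 3: The final price = second-highest value = 323
Step 4: Surplus = 331 - 323 = 8

8


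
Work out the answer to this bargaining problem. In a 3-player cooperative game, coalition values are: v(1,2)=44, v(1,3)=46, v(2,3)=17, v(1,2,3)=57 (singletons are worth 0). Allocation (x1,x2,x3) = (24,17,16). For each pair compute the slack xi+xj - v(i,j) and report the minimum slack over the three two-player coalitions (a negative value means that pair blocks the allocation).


Step 1: Slack for coalition (1,2): x1+x2 - v12 = 41 - 44 = -3
Step 2: Slack for coalition (1,3): x1+x3 - v13 = 40 - 46 = -6
Step 3: Slack for coalition (2,3): x2+x3 - v23 = 33 - 17 = 16
Step 4: Minimum slack = min(-3, -6, 16) = -6, attained by (1,3); coalition (1,3) can block (slack < 0), so the allocation is not in the core

-6


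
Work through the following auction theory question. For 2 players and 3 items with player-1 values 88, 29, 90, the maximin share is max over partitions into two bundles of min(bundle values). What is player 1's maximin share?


Step 1: Item values = 88, 29, 90
Step 2: Enumerate all 2-bundle partitions and take the smaller bundle:
  Partition 1: {88} vs {29,90} -> bundles 88, 119; min = 88
  Partition 2: {29} vs {88,90} -> bundles 29, 178; min = 29
  Partition 3: {90} vs {88,29} -> bundles 90, 117; min = 90
Step 3: MMS = max(88, 29, 90) = 90

90


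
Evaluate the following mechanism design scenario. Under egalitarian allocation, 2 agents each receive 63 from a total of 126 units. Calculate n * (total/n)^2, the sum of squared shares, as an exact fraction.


Step 1: Each agent's share = 126/2 = 63
Step 2: Square of each share = (63)^2 = 3969
Step 3: Sum of squares = 2 * 3969 = 7938

7938


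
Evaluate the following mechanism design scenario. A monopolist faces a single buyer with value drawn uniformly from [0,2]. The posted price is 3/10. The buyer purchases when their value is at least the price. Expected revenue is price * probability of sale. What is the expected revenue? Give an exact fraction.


Step 1: Posted price r = 3/10, value support [0,2]
Step 2: P(v >= r) = (2 - 3/10)/2 = 17/20
Step 3: Expected revenue = r * P(v >= r) = 3/10 * 17/20
Step 4: Revenue = 51/200

51/200


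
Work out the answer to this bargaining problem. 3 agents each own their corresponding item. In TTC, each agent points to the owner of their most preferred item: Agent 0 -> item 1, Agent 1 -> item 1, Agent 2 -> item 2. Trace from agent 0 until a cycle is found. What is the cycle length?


Step 1: Trace the pointer graph from agent 0: 0 -> 1 -> 1
Step 2: A cycle is detected when we revisit agent 1
Step 3: The cycle is: 1 -> 1
Step 4: Cycle length = 1

1


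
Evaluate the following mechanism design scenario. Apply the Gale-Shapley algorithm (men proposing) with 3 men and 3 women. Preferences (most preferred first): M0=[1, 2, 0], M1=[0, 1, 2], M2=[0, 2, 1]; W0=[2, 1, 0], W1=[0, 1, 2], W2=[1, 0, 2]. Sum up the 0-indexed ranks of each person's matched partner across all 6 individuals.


Step 1: Run Gale-Shapley (men propose, women hold best offer):
  M0 proposes to W1; she accepts
  M1 proposes to W0; she accepts
  M2 proposes to W0; she switches from M1
  M1 proposes to W1; rejected
  M1 proposes to W2; she accepts
Step 2: Final matching: W0-M2, W1-M0, W2-M1
Step 3: 0-indexed ranks (man's rank of his match, then woman's): 0 + 0 + 0 + 0 + 2 + 0
Step 4: Total rank sum = 2

2


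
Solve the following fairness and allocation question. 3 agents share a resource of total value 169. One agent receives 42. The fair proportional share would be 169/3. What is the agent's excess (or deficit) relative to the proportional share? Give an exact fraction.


Step 1: Proportional share = 169/3
Step 2: Agent's actual allocation = 42
Step 3: Excess = 42 - 169/3 = -43/3

-43/3


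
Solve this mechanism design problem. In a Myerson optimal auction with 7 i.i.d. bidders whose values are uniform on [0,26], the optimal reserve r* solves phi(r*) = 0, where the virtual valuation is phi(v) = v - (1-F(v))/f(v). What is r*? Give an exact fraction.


Step 1: For U[0,26], F(v) = v/26 and f(v) = 1/26
Step 2: phi(v) = v - (1 - v/26)/(1/26) = v - (26 - v) = 2v - 26
Step 3: Set phi(r*) = 0: 2r* - 26 = 0
Step 4: r* = 26/2 = 13 (the number of bidders n = 7 does not enter)

13


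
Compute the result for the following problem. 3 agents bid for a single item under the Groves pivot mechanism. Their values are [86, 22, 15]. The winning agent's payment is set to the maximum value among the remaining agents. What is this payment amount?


Step 1: The efficient winner is agent 0 with value 86
Step 2: Other agents' values: [22, 15]
Step 3: Pivot payment = max(others) = 22
Step 4: The winner pays 22

22


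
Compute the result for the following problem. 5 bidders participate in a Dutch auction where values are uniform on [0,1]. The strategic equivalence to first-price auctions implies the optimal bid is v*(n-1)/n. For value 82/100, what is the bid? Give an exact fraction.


Step 1: Dutch auctions are strategically equivalent to first-price auctions
Step 2: The equilibrium bid is b(v) = v*(n-1)/n
Step 3: b = 41/50 * 4/5
Step 4: b = 82/125

82/125


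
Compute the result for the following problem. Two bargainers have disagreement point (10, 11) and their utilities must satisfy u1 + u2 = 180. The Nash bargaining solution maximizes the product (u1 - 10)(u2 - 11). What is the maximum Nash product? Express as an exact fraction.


Step 1: The Nash solution splits surplus symmetrically above the disagreement point
Step 2: u1 = (total + d1 - d2)/2 = (180 + 10 - 11)/2 = 179/2
Step 3: u2 = (total - d1 + d2)/2 = (180 - 10 + 11)/2 = 181/2
Step 4: Nash product = (179/2 - 10) * (181/2 - 11)
Step 5: = 159/2 * 159/2 = 25281/4

25281/4


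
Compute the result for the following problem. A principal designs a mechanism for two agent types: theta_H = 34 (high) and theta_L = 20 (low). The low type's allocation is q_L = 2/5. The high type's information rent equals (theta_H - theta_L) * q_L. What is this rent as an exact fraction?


Step 1: theta_H - theta_L = 34 - 20 = 14
Step 2: Information rent = (theta_H - theta_L) * q_L
Step 3: = 14 * 2/5
Step 4: = 28/5

28/5


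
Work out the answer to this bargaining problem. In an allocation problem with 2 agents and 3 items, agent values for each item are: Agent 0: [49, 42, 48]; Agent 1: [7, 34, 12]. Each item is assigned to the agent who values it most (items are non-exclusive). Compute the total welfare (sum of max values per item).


Step 1: For each item, find the maximum value among all agents.
Step 2: Item 0 -> Agent 0 (value 49)
Step 3: Item 1 -> Agent 0 (value 42)
Step 4: Item 2 -> Agent 0 (value 48)
Step 5: Total welfare = 49 + 42 + 48 = 139

139


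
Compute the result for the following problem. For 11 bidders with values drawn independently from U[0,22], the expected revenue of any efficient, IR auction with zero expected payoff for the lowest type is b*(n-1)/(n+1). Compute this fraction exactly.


Step 1: By Revenue Equivalence, expected revenue = b*(n-1)/(n+1)
Step 2: Substituting n = 11, b = 22
Step 3: Revenue = 22*(11-1)/(11+1) = 22*10/12
Step 4: Revenue = 220/12 = 55/3

55/3


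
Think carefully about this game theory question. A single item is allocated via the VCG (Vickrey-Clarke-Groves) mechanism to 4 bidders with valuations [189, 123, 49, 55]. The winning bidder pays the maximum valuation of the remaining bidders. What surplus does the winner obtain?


Step 1: The winner is the agent with the highest value: agent 0 with value 189
Step 2: Values of other agents: [123, 49, 55]
Step 3: VCG payment = max of others' values = 123
Step 4: Surplus = 189 - 123 = 66

66


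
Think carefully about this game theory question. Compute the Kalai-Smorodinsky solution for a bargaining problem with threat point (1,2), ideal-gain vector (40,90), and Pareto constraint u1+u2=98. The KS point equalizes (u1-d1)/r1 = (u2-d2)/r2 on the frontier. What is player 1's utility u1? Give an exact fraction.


Step 1: At the KS point, (u1-d1)/r1 = (u2-d2)/r2 = t and u1+u2 = 98
Step 2: u1 = d1 + r1*t and u2 = d2 + r2*t, so (d1 + r1*t) + (d2 + r2*t) = 98
Step 3: t = (98 - 1 - 2)/(40 + 90) = 95/130 = 19/26
Step 4: u1 = d1 + r1*t = 1 + 40 * 19/26 = 393/13
Step 5: (Check: u2 = d2 + r2*t = 881/13; u1+u2 = 393/13 + 881/13 = 98, on the frontier.)

393/13


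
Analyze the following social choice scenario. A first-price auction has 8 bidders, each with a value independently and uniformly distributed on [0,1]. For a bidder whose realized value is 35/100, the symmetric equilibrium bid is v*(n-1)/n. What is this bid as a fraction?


Step 1: The symmetric BNE bidding function is b(v) = v * (n-1) / n
Step 2: Substitute v = 7/20 and n = 8
Step 3: b = 7/20 * 7/8
Step 4: b = 49/160

49/160


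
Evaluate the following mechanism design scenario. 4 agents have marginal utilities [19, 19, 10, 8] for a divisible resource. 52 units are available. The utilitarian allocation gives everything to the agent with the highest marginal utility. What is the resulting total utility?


Step 1: The marginal utilities are [19, 19, 10, 8]
Step 2: The highest marginal utility is 19
Step 3: All 52 units go to that agent
Step 4: Total utility = 19 * 52 = 988

988


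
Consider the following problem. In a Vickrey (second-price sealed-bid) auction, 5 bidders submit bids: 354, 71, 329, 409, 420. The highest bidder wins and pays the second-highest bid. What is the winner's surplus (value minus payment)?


Step 1: Sort bids in descending order: 420, 409, 354, 329, 71
Step 2: The winning bid is the highest: 420
Step 3: The payment equals the second-highest bid: 409
Step 4: Surplus = winner's bid - payment = 420 - 409 = 11

11


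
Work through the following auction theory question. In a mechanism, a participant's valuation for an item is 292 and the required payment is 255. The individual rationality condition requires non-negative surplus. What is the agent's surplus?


Step 1: Surplus = value - payment = 292 - 255 = 37
Step 2: IR is satisfied (surplus >= 0)

37


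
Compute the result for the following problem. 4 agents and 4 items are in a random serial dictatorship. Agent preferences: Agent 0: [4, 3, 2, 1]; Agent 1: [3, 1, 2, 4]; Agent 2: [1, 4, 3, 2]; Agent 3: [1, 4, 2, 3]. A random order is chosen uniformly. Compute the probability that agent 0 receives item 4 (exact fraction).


Step 1: Agent 0 wants item 4
Step 2: There are 24 possible orderings of agents
Step 3: In 16 orderings, agent 0 gets item 4
Step 4: Probability = 16/24 = 2/3

2/3


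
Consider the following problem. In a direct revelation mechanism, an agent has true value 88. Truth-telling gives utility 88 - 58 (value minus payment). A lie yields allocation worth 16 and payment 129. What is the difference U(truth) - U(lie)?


Step 1: U(truth) = value - payment = 88 - 58 = 30
Step 2: U(lie) = allocation - payment = 16 - 129 = -113
Step 3: IC gap = 30 - (-113) = 143

143


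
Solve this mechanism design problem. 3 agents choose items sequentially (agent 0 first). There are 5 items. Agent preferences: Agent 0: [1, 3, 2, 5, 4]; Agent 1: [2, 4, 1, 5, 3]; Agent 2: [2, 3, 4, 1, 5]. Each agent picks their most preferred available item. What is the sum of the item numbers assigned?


Step 1: Agent 0 picks item 1
Step 2: Agent 1 picks item 2
Step 3: Agent 2 picks item 3
Step 4: Sum = 1 + 2 + 3 = 6

6


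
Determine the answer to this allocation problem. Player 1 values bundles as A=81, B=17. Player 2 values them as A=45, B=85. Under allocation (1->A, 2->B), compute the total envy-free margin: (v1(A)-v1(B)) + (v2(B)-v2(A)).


Step 1: Player 1's margin = v1(A) - v1(B) = 81 - 17 = 64
Step 2: Player 2's margin = v2(B) - v2(A) = 85 - 45 = 40
Step 3: Total margin = 64 + 40 = 104

104


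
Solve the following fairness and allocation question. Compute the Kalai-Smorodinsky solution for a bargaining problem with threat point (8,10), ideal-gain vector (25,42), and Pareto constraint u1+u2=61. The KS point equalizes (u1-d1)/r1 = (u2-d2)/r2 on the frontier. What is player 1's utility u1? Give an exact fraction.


Step 1: At the KS point, (u1-d1)/r1 = (u2-d2)/r2 = t and u1+u2 = 61
Step 2: u1 = d1 + r1*t and u2 = d2 + r2*t, so (d1 + r1*t) + (d2 + r2*t) = 61
Step 3: t = (61 - 8 - 10)/(25 + 42) = 43/67
Step 4: u1 = d1 + r1*t = 8 + 25 * 43/67 = 1611/67
Step 5: (Check: u2 = d2 + r2*t = 2476/67; u1+u2 = 1611/67 + 2476/67 = 61, on the frontier.)

1611/67


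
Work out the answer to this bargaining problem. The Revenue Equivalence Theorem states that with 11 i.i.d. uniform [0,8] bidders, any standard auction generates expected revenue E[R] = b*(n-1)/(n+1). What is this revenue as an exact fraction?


Step 1: By Revenue Equivalence, expected revenue = b*(n-1)/(n+1)
Step 2: Substituting n = 11, b = 8
Step 3: Revenue = 8*(11-1)/(11+1) = 8*10/12
Step 4: Revenue = 80/12 = 20/3

20/3


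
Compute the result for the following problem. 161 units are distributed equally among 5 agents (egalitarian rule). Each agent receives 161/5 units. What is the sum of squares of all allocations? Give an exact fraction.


Step 1: Each agent's share = 161/5
Step 2: Square of each share = (161/5)^2 = 25921/25
Step 3: Sum of squares = 5 * 25921/25 = 25921/5

25921/5


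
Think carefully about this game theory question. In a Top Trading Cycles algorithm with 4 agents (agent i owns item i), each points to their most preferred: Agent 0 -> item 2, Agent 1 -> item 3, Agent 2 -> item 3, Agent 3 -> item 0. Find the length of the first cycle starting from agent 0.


Step 1: Trace the pointer graph from agent 0: 0 -> 2 -> 3 -> 0
Step 2: A cycle is detected when we revisit agent 0
Step 3: The cycle is: 0 -> 2 -> 3 -> 0
Step 4: Cycle length = 3

3


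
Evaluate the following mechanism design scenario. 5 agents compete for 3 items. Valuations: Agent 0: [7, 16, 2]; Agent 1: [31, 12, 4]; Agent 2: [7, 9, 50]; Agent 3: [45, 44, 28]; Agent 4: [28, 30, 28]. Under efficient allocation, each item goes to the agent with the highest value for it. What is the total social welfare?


Step 1: For each item, find the maximum value among all agents.
Step 2: Item 0 -> Agent 3 (value 45)
Step 3: Item 1 -> Agent 3 (value 44)
Step 4: Item 2 -> Agent 2 (value 50)
Step 5: Total welfare = 45 + 44 + 50 = 139

139


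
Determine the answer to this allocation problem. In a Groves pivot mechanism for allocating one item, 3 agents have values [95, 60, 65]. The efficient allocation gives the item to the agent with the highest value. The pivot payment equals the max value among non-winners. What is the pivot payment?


Step 1: The efficient winner is agent 0 with value 95
Step 2: Other agents' values: [60, 65]
Step 3: Pivot payment = max(others) = 65
Step 4: The winner pays 65

65


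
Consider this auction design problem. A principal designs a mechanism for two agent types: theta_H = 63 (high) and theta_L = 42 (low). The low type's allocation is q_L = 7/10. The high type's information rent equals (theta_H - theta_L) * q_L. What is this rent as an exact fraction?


Step 1: theta_H - theta_L = 63 - 42 = 21
Step 2: Information rent = (theta_H - theta_L) * q_L
Step 3: = 21 * 7/10
Step 4: = 147/10

147/10


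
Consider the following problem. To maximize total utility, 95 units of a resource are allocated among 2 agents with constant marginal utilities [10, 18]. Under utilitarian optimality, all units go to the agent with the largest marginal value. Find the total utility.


Step 1: The marginal utilities are [10, 18]
Step 2: The highest marginal utility is 18
Step 3: All 95 units go to that agent
Step 4: Total utility = 18 * 95 = 1710

1710


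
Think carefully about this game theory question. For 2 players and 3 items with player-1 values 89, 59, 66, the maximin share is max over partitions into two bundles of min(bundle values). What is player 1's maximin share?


Step 1: Item values = 89, 59, 66
Step 2: Enumerate all 2-bundle partitions and take the smaller bundle:
  Partition 1: {89} vs {59,66} -> bundles 89, 125; min = 89
  Partition 2: {59} vs {89,66} -> bundles 59, 155; min = 59
  Partition 3: {66} vs {89,59} -> bundles 66, 148; min = 66
Step 3: MMS = max(89, 59, 66) = 89

89
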